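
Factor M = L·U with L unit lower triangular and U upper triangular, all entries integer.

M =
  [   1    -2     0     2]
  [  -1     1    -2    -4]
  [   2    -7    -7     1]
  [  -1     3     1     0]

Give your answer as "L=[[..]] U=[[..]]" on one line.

  r1 -= -1·r0 → [0,-1,-2,-2]
  r2 -= 2·r0 → [0,-3,-7,-3]
  r3 -= -1·r0 → [0,1,1,2]
  r2 -= 3·r1 → [0,0,-1,3]
  r3 -= -1·r1 → [0,0,-1,0]
  r3 -= 1·r2 → [0,0,0,-3]

L=[[1,0,0,0],[-1,1,0,0],[2,3,1,0],[-1,-1,1,1]] U=[[1,-2,0,2],[0,-1,-2,-2],[0,0,-1,3],[0,0,0,-3]]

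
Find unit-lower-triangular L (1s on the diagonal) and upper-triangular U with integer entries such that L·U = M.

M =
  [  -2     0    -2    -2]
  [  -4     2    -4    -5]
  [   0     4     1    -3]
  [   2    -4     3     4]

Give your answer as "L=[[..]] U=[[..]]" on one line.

  r1 -= 2·r0 → [0,2,0,-1]
  r2 -= 0·r0 → [0,4,1,-3]
  r3 -= -1·r0 → [0,-4,1,2]
  r2 -= 2·r1 → [0,0,1,-1]
  r3 -= -2·r1 → [0,0,1,0]
  r3 -= 1·r2 → [0,0,0,1]

L=[[1,0,0,0],[2,1,0,0],[0,2,1,0],[-1,-2,1,1]] U=[[-2,0,-2,-2],[0,2,0,-1],[0,0,1,-1],[0,0,0,1]]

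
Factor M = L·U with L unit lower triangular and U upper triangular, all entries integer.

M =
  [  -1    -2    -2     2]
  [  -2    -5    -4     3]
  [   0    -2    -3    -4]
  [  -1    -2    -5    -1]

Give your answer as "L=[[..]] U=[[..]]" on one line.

L=[[1,0,0,0],[2,1,0,0],[0,2,1,0],[1,0,1,1]] U=[[-1,-2,-2,2],[0,-1,0,-1],[0,0,-3,-2],[0,0,0,-1]]

  row1 -= 2·row0 → [0,-1,0,-1]
  row2 -= 0·row0 → [0,-2,-3,-4]
  row3 -= 1·row0 → [0,0,-3,-3]
  row2 -= 2·row1 → [0,0,-3,-2]
  row3 -= 0·row1 → [0,0,-3,-3]
  row3 -= 1·row2 → [0,0,0,-1]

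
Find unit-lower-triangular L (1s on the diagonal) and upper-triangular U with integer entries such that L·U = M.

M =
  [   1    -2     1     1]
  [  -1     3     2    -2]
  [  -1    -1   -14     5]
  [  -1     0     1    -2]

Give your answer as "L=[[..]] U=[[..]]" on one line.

L=[[1,0,0,0],[-1,1,0,0],[-1,-3,1,0],[-1,-2,-2,1]] U=[[1,-2,1,1],[0,1,3,-1],[0,0,-4,3],[0,0,0,3]]

  r1 -= -1·r0 → [0,1,3,-1]
  r2 -= -1·r0 → [0,-3,-13,6]
  r3 -= -1·r0 → [0,-2,2,-1]
  r2 -= -3·r1 → [0,0,-4,3]
  r3 -= -2·r1 → [0,0,8,-3]
  r3 -= -2·r2 → [0,0,0,3]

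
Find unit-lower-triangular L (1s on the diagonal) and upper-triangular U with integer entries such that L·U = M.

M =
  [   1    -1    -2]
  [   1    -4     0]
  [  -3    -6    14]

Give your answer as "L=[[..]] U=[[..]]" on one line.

L=[[1,0,0],[1,1,0],[-3,3,1]] U=[[1,-1,-2],[0,-3,2],[0,0,2]]

  R1 -= 1·R0 → [0,-3,2]
  R2 -= -3·R0 → [0,-9,8]
  R2 -= 3·R1 → [0,0,2]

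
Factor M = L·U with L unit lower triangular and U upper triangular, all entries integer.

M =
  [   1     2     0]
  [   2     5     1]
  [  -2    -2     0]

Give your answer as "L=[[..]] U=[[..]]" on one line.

  row1 -= 2·row0 → [0,1,1]
  row2 -= -2·row0 → [0,2,0]
  row2 -= 2·row1 → [0,0,-2]

L=[[1,0,0],[2,1,0],[-2,2,1]] U=[[1,2,0],[0,1,1],[0,0,-2]]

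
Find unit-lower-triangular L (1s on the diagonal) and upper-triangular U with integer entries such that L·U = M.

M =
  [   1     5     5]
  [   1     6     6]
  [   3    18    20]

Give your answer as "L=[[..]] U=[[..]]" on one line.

L=[[1,0,0],[1,1,0],[3,3,1]] U=[[1,5,5],[0,1,1],[0,0,2]]

  R1 -= 1·R0 → [0,1,1]
  R2 -= 3·R0 → [0,3,5]
  R2 -= 3·R1 → [0,0,2]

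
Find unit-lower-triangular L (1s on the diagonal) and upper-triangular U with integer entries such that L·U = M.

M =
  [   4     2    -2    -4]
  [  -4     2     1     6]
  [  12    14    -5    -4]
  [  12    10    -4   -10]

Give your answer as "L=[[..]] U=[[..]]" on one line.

L=[[1,0,0,0],[-1,1,0,0],[3,2,1,0],[3,1,1,1]] U=[[4,2,-2,-4],[0,4,-1,2],[0,0,3,4],[0,0,0,-4]]

  row1 -= -1·row0 → [0,4,-1,2]
  row2 -= 3·row0 → [0,8,1,8]
  row3 -= 3·row0 → [0,4,2,2]
  row2 -= 2·row1 → [0,0,3,4]
  row3 -= 1·row1 → [0,0,3,0]
  row3 -= 1·row2 → [0,0,0,-4]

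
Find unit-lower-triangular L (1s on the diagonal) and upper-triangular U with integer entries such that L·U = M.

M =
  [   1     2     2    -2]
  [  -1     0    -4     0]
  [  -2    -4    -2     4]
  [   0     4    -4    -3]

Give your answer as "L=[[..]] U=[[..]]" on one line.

  R1 -= -1·R0 → [0,2,-2,-2]
  R2 -= -2·R0 → [0,0,2,0]
  R3 -= 0·R0 → [0,4,-4,-3]
  R2 -= 0·R1 → [0,0,2,0]
  R3 -= 2·R1 → [0,0,0,1]
  R3 -= 0·R2 → [0,0,0,1]

L=[[1,0,0,0],[-1,1,0,0],[-2,0,1,0],[0,2,0,1]] U=[[1,2,2,-2],[0,2,-2,-2],[0,0,2,0],[0,0,0,1]]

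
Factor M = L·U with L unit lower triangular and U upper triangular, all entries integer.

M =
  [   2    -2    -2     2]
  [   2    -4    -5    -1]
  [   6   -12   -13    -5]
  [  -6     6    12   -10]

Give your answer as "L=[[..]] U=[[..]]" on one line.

  row1 -= 1·row0 → [0,-2,-3,-3]
  row2 -= 3·row0 → [0,-6,-7,-11]
  row3 -= -3·row0 → [0,0,6,-4]
  row2 -= 3·row1 → [0,0,2,-2]
  row3 -= 0·row1 → [0,0,6,-4]
  row3 -= 3·row2 → [0,0,0,2]

L=[[1,0,0,0],[1,1,0,0],[3,3,1,0],[-3,0,3,1]] U=[[2,-2,-2,2],[0,-2,-3,-3],[0,0,2,-2],[0,0,0,2]]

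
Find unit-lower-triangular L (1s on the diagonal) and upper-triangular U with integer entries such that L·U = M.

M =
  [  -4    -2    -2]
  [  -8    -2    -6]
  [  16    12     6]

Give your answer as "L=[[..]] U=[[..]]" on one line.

L=[[1,0,0],[2,1,0],[-4,2,1]] U=[[-4,-2,-2],[0,2,-2],[0,0,2]]

  row1 -= 2·row0 → [0,2,-2]
  row2 -= -4·row0 → [0,4,-2]
  row2 -= 2·row1 → [0,0,2]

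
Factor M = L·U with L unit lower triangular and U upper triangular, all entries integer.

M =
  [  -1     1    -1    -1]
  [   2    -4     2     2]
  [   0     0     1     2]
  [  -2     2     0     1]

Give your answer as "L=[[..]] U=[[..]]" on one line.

  r1 -= -2·r0 → [0,-2,0,0]
  r2 -= 0·r0 → [0,0,1,2]
  r3 -= 2·r0 → [0,0,2,3]
  r2 -= 0·r1 → [0,0,1,2]
  r3 -= 0·r1 → [0,0,2,3]
  r3 -= 2·r2 → [0,0,0,-1]

L=[[1,0,0,0],[-2,1,0,0],[0,0,1,0],[2,0,2,1]] U=[[-1,1,-1,-1],[0,-2,0,0],[0,0,1,2],[0,0,0,-1]]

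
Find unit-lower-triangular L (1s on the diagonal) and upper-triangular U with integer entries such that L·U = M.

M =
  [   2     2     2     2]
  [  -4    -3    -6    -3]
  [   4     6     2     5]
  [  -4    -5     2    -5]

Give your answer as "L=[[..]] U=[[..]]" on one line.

  R1 -= -2·R0 → [0,1,-2,1]
  R2 -= 2·R0 → [0,2,-2,1]
  R3 -= -2·R0 → [0,-1,6,-1]
  R2 -= 2·R1 → [0,0,2,-1]
  R3 -= -1·R1 → [0,0,4,0]
  R3 -= 2·R2 → [0,0,0,2]

L=[[1,0,0,0],[-2,1,0,0],[2,2,1,0],[-2,-1,2,1]] U=[[2,2,2,2],[0,1,-2,1],[0,0,2,-1],[0,0,0,2]]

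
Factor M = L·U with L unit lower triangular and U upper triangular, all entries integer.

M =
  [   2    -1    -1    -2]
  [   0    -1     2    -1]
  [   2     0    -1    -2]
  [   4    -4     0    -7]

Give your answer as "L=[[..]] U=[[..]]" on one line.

L=[[1,0,0,0],[0,1,0,0],[1,-1,1,0],[2,2,-1,1]] U=[[2,-1,-1,-2],[0,-1,2,-1],[0,0,2,-1],[0,0,0,-2]]

  r1 -= 0·r0 → [0,-1,2,-1]
  r2 -= 1·r0 → [0,1,0,0]
  r3 -= 2·r0 → [0,-2,2,-3]
  r2 -= -1·r1 → [0,0,2,-1]
  r3 -= 2·r1 → [0,0,-2,-1]
  r3 -= -1·r2 → [0,0,0,-2]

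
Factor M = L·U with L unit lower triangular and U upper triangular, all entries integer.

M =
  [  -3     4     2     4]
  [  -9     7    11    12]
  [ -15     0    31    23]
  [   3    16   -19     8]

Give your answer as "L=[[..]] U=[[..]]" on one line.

L=[[1,0,0,0],[3,1,0,0],[5,4,1,0],[-1,-4,3,1]] U=[[-3,4,2,4],[0,-5,5,0],[0,0,1,3],[0,0,0,3]]

  r1 -= 3·r0 → [0,-5,5,0]
  r2 -= 5·r0 → [0,-20,21,3]
  r3 -= -1·r0 → [0,20,-17,12]
  r2 -= 4·r1 → [0,0,1,3]
  r3 -= -4·r1 → [0,0,3,12]
  r3 -= 3·r2 → [0,0,0,3]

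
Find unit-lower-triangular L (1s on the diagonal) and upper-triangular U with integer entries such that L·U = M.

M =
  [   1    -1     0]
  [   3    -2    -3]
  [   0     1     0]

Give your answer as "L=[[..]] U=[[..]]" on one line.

L=[[1,0,0],[3,1,0],[0,1,1]] U=[[1,-1,0],[0,1,-3],[0,0,3]]

  r1 -= 3·r0 → [0,1,-3]
  r2 -= 0·r0 → [0,1,0]
  r2 -= 1·r1 → [0,0,3]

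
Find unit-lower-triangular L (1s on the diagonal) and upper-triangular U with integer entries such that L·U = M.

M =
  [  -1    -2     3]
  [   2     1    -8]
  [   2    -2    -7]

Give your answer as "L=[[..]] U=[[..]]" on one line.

  r1 -= -2·r0 → [0,-3,-2]
  r2 -= -2·r0 → [0,-6,-1]
  r2 -= 2·r1 → [0,0,3]

L=[[1,0,0],[-2,1,0],[-2,2,1]] U=[[-1,-2,3],[0,-3,-2],[0,0,3]]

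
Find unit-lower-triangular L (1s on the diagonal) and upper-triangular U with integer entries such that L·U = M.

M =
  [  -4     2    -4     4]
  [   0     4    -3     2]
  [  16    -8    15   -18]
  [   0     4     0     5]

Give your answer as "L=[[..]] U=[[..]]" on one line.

L=[[1,0,0,0],[0,1,0,0],[-4,0,1,0],[0,1,-3,1]] U=[[-4,2,-4,4],[0,4,-3,2],[0,0,-1,-2],[0,0,0,-3]]

  R1 -= 0·R0 → [0,4,-3,2]
  R2 -= -4·R0 → [0,0,-1,-2]
  R3 -= 0·R0 → [0,4,0,5]
  R2 -= 0·R1 → [0,0,-1,-2]
  R3 -= 1·R1 → [0,0,3,3]
  R3 -= -3·R2 → [0,0,0,-3]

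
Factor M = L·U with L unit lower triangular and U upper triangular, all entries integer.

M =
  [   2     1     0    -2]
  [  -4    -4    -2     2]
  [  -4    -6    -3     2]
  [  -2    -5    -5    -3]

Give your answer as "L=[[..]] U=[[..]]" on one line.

L=[[1,0,0,0],[-2,1,0,0],[-2,2,1,0],[-1,2,-1,1]] U=[[2,1,0,-2],[0,-2,-2,-2],[0,0,1,2],[0,0,0,1]]

  row1 -= -2·row0 → [0,-2,-2,-2]
  row2 -= -2·row0 → [0,-4,-3,-2]
  row3 -= -1·row0 → [0,-4,-5,-5]
  row2 -= 2·row1 → [0,0,1,2]
  row3 -= 2·row1 → [0,0,-1,-1]
  row3 -= -1·row2 → [0,0,0,1]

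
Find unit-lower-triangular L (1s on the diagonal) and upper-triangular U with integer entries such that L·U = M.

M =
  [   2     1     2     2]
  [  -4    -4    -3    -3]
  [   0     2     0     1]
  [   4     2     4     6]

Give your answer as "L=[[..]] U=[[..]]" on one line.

L=[[1,0,0,0],[-2,1,0,0],[0,-1,1,0],[2,0,0,1]] U=[[2,1,2,2],[0,-2,1,1],[0,0,1,2],[0,0,0,2]]

  R1 -= -2·R0 → [0,-2,1,1]
  R2 -= 0·R0 → [0,2,0,1]
  R3 -= 2·R0 → [0,0,0,2]
  R2 -= -1·R1 → [0,0,1,2]
  R3 -= 0·R1 → [0,0,0,2]
  R3 -= 0·R2 → [0,0,0,2]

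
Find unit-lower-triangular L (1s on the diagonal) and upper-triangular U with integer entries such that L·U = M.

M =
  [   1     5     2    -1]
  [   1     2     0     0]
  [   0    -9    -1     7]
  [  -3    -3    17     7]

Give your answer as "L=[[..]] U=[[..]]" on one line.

L=[[1,0,0,0],[1,1,0,0],[0,3,1,0],[-3,-4,3,1]] U=[[1,5,2,-1],[0,-3,-2,1],[0,0,5,4],[0,0,0,-4]]

  row1 -= 1·row0 → [0,-3,-2,1]
  row2 -= 0·row0 → [0,-9,-1,7]
  row3 -= -3·row0 → [0,12,23,4]
  row2 -= 3·row1 → [0,0,5,4]
  row3 -= -4·row1 → [0,0,15,8]
  row3 -= 3·row2 → [0,0,0,-4]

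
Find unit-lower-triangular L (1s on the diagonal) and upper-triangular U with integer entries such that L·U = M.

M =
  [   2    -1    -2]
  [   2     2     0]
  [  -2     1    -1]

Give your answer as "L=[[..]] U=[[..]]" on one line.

L=[[1,0,0],[1,1,0],[-1,0,1]] U=[[2,-1,-2],[0,3,2],[0,0,-3]]

  r1 -= 1·r0 → [0,3,2]
  r2 -= -1·r0 → [0,0,-3]
  r2 -= 0·r1 → [0,0,-3]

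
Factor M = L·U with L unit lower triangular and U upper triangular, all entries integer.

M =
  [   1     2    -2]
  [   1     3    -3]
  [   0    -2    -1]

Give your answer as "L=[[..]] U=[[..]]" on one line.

L=[[1,0,0],[1,1,0],[0,-2,1]] U=[[1,2,-2],[0,1,-1],[0,0,-3]]

  row1 -= 1·row0 → [0,1,-1]
  row2 -= 0·row0 → [0,-2,-1]
  row2 -= -2·row1 → [0,0,-3]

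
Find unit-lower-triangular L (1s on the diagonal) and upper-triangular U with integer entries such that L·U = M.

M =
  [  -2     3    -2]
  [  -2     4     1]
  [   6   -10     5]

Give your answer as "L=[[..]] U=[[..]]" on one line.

  R1 -= 1·R0 → [0,1,3]
  R2 -= -3·R0 → [0,-1,-1]
  R2 -= -1·R1 → [0,0,2]

L=[[1,0,0],[1,1,0],[-3,-1,1]] U=[[-2,3,-2],[0,1,3],[0,0,2]]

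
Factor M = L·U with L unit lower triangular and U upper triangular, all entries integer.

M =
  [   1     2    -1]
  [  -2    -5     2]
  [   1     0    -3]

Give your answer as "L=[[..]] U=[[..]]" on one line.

L=[[1,0,0],[-2,1,0],[1,2,1]] U=[[1,2,-1],[0,-1,0],[0,0,-2]]

  row1 -= -2·row0 → [0,-1,0]
  row2 -= 1·row0 → [0,-2,-2]
  row2 -= 2·row1 → [0,0,-2]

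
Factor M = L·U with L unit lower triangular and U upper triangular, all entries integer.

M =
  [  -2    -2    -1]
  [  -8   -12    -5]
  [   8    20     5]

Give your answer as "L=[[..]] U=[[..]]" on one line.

  row1 -= 4·row0 → [0,-4,-1]
  row2 -= -4·row0 → [0,12,1]
  row2 -= -3·row1 → [0,0,-2]

L=[[1,0,0],[4,1,0],[-4,-3,1]] U=[[-2,-2,-1],[0,-4,-1],[0,0,-2]]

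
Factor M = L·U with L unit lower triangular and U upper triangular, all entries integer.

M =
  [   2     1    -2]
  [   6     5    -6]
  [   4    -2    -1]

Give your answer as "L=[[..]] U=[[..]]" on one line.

  r1 -= 3·r0 → [0,2,0]
  r2 -= 2·r0 → [0,-4,3]
  r2 -= -2·r1 → [0,0,3]

L=[[1,0,0],[3,1,0],[2,-2,1]] U=[[2,1,-2],[0,2,0],[0,0,3]]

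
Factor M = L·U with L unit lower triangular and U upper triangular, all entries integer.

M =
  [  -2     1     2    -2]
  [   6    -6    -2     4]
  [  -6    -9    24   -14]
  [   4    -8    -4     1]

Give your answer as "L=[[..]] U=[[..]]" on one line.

  R1 -= -3·R0 → [0,-3,4,-2]
  R2 -= 3·R0 → [0,-12,18,-8]
  R3 -= -2·R0 → [0,-6,0,-3]
  R2 -= 4·R1 → [0,0,2,0]
  R3 -= 2·R1 → [0,0,-8,1]
  R3 -= -4·R2 → [0,0,0,1]

L=[[1,0,0,0],[-3,1,0,0],[3,4,1,0],[-2,2,-4,1]] U=[[-2,1,2,-2],[0,-3,4,-2],[0,0,2,0],[0,0,0,1]]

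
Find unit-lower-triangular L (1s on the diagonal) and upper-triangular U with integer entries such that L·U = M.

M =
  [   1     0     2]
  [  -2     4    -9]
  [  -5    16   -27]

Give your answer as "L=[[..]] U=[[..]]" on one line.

L=[[1,0,0],[-2,1,0],[-5,4,1]] U=[[1,0,2],[0,4,-5],[0,0,3]]

  R1 -= -2·R0 → [0,4,-5]
  R2 -= -5·R0 → [0,16,-17]
  R2 -= 4·R1 → [0,0,3]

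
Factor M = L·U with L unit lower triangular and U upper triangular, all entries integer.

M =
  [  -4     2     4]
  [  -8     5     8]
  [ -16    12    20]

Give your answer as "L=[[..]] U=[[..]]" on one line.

L=[[1,0,0],[2,1,0],[4,4,1]] U=[[-4,2,4],[0,1,0],[0,0,4]]

  r1 -= 2·r0 → [0,1,0]
  r2 -= 4·r0 → [0,4,4]
  r2 -= 4·r1 → [0,0,4]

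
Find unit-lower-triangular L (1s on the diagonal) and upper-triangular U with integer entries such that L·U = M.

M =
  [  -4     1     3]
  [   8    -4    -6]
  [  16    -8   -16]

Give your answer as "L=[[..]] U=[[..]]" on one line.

  R1 -= -2·R0 → [0,-2,0]
  R2 -= -4·R0 → [0,-4,-4]
  R2 -= 2·R1 → [0,0,-4]

L=[[1,0,0],[-2,1,0],[-4,2,1]] U=[[-4,1,3],[0,-2,0],[0,0,-4]]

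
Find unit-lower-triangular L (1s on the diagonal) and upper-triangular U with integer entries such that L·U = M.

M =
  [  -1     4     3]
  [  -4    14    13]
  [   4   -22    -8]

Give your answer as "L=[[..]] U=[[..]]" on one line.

L=[[1,0,0],[4,1,0],[-4,3,1]] U=[[-1,4,3],[0,-2,1],[0,0,1]]

  row1 -= 4·row0 → [0,-2,1]
  row2 -= -4·row0 → [0,-6,4]
  row2 -= 3·row1 → [0,0,1]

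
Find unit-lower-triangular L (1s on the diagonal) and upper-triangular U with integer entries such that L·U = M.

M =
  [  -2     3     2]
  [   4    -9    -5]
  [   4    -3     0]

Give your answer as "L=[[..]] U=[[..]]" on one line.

  R1 -= -2·R0 → [0,-3,-1]
  R2 -= -2·R0 → [0,3,4]
  R2 -= -1·R1 → [0,0,3]

L=[[1,0,0],[-2,1,0],[-2,-1,1]] U=[[-2,3,2],[0,-3,-1],[0,0,3]]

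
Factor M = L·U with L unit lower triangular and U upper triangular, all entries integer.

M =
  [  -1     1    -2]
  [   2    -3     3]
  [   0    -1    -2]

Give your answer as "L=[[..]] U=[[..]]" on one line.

  r1 -= -2·r0 → [0,-1,-1]
  r2 -= 0·r0 → [0,-1,-2]
  r2 -= 1·r1 → [0,0,-1]

L=[[1,0,0],[-2,1,0],[0,1,1]] U=[[-1,1,-2],[0,-1,-1],[0,0,-1]]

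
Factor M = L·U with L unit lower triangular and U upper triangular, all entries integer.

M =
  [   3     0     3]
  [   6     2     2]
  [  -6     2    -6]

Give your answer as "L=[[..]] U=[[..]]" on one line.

L=[[1,0,0],[2,1,0],[-2,1,1]] U=[[3,0,3],[0,2,-4],[0,0,4]]

  row1 -= 2·row0 → [0,2,-4]
  row2 -= -2·row0 → [0,2,0]
  row2 -= 1·row1 → [0,0,4]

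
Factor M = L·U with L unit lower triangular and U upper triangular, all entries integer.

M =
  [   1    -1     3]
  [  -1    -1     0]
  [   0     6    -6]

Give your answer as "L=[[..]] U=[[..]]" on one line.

L=[[1,0,0],[-1,1,0],[0,-3,1]] U=[[1,-1,3],[0,-2,3],[0,0,3]]

  r1 -= -1·r0 → [0,-2,3]
  r2 -= 0·r0 → [0,6,-6]
  r2 -= -3·r1 → [0,0,3]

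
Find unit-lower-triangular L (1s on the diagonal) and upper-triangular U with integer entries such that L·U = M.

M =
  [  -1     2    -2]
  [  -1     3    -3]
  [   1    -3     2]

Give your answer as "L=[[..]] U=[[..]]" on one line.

  R1 -= 1·R0 → [0,1,-1]
  R2 -= -1·R0 → [0,-1,0]
  R2 -= -1·R1 → [0,0,-1]

L=[[1,0,0],[1,1,0],[-1,-1,1]] U=[[-1,2,-2],[0,1,-1],[0,0,-1]]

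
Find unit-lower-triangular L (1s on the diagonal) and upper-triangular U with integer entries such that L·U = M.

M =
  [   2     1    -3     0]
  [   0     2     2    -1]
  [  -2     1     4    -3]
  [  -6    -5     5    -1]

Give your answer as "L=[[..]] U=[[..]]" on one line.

L=[[1,0,0,0],[0,1,0,0],[-1,1,1,0],[-3,-1,2,1]] U=[[2,1,-3,0],[0,2,2,-1],[0,0,-1,-2],[0,0,0,2]]

  R1 -= 0·R0 → [0,2,2,-1]
  R2 -= -1·R0 → [0,2,1,-3]
  R3 -= -3·R0 → [0,-2,-4,-1]
  R2 -= 1·R1 → [0,0,-1,-2]
  R3 -= -1·R1 → [0,0,-2,-2]
  R3 -= 2·R2 → [0,0,0,2]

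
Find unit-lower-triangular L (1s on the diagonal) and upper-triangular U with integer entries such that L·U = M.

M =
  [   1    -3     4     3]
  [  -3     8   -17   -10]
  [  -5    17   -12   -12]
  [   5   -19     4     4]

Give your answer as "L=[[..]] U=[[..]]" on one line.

L=[[1,0,0,0],[-3,1,0,0],[-5,-2,1,0],[5,4,-2,1]] U=[[1,-3,4,3],[0,-1,-5,-1],[0,0,-2,1],[0,0,0,-5]]

  row1 -= -3·row0 → [0,-1,-5,-1]
  row2 -= -5·row0 → [0,2,8,3]
  row3 -= 5·row0 → [0,-4,-16,-11]
  row2 -= -2·row1 → [0,0,-2,1]
  row3 -= 4·row1 → [0,0,4,-7]
  row3 -= -2·row2 → [0,0,0,-5]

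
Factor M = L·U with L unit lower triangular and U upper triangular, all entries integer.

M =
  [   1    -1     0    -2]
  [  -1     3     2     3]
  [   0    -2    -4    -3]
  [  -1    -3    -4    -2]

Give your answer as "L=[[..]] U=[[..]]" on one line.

  row1 -= -1·row0 → [0,2,2,1]
  row2 -= 0·row0 → [0,-2,-4,-3]
  row3 -= -1·row0 → [0,-4,-4,-4]
  row2 -= -1·row1 → [0,0,-2,-2]
  row3 -= -2·row1 → [0,0,0,-2]
  row3 -= 0·row2 → [0,0,0,-2]

L=[[1,0,0,0],[-1,1,0,0],[0,-1,1,0],[-1,-2,0,1]] U=[[1,-1,0,-2],[0,2,2,1],[0,0,-2,-2],[0,0,0,-2]]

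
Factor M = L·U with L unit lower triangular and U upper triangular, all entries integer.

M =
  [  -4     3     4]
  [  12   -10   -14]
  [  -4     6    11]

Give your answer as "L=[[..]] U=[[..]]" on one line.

L=[[1,0,0],[-3,1,0],[1,-3,1]] U=[[-4,3,4],[0,-1,-2],[0,0,1]]

  row1 -= -3·row0 → [0,-1,-2]
  row2 -= 1·row0 → [0,3,7]
  row2 -= -3·row1 → [0,0,1]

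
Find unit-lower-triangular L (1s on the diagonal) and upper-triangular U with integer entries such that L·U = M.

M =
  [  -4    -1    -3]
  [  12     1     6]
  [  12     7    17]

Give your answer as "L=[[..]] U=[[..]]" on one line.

L=[[1,0,0],[-3,1,0],[-3,-2,1]] U=[[-4,-1,-3],[0,-2,-3],[0,0,2]]

  row1 -= -3·row0 → [0,-2,-3]
  row2 -= -3·row0 → [0,4,8]
  row2 -= -2·row1 → [0,0,2]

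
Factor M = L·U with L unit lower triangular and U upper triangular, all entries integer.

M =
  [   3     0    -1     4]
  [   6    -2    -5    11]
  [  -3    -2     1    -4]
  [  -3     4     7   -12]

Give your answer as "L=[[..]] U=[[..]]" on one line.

L=[[1,0,0,0],[2,1,0,0],[-1,1,1,0],[-1,-2,0,1]] U=[[3,0,-1,4],[0,-2,-3,3],[0,0,3,-3],[0,0,0,-2]]

  R1 -= 2·R0 → [0,-2,-3,3]
  R2 -= -1·R0 → [0,-2,0,0]
  R3 -= -1·R0 → [0,4,6,-8]
  R2 -= 1·R1 → [0,0,3,-3]
  R3 -= -2·R1 → [0,0,0,-2]
  R3 -= 0·R2 → [0,0,0,-2]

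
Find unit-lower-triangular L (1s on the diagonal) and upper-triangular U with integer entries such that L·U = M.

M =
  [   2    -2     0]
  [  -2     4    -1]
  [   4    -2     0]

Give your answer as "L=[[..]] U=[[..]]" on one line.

L=[[1,0,0],[-1,1,0],[2,1,1]] U=[[2,-2,0],[0,2,-1],[0,0,1]]

  r1 -= -1·r0 → [0,2,-1]
  r2 -= 2·r0 → [0,2,0]
  r2 -= 1·r1 → [0,0,1]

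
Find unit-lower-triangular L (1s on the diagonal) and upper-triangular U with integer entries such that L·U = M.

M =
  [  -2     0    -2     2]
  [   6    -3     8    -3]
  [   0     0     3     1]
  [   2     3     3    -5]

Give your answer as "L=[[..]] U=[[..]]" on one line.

  row1 -= -3·row0 → [0,-3,2,3]
  row2 -= 0·row0 → [0,0,3,1]
  row3 -= -1·row0 → [0,3,1,-3]
  row2 -= 0·row1 → [0,0,3,1]
  row3 -= -1·row1 → [0,0,3,0]
  row3 -= 1·row2 → [0,0,0,-1]

L=[[1,0,0,0],[-3,1,0,0],[0,0,1,0],[-1,-1,1,1]] U=[[-2,0,-2,2],[0,-3,2,3],[0,0,3,1],[0,0,0,-1]]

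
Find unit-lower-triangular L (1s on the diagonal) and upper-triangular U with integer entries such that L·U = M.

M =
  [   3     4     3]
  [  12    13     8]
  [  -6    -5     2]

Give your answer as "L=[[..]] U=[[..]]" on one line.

  r1 -= 4·r0 → [0,-3,-4]
  r2 -= -2·r0 → [0,3,8]
  r2 -= -1·r1 → [0,0,4]

L=[[1,0,0],[4,1,0],[-2,-1,1]] U=[[3,4,3],[0,-3,-4],[0,0,4]]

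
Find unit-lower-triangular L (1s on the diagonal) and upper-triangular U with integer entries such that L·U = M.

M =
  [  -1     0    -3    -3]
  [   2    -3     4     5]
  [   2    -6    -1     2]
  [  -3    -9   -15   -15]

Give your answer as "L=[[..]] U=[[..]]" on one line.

L=[[1,0,0,0],[-2,1,0,0],[-2,2,1,0],[3,3,0,1]] U=[[-1,0,-3,-3],[0,-3,-2,-1],[0,0,-3,-2],[0,0,0,-3]]

  row1 -= -2·row0 → [0,-3,-2,-1]
  row2 -= -2·row0 → [0,-6,-7,-4]
  row3 -= 3·row0 → [0,-9,-6,-6]
  row2 -= 2·row1 → [0,0,-3,-2]
  row3 -= 3·row1 → [0,0,0,-3]
  row3 -= 0·row2 → [0,0,0,-3]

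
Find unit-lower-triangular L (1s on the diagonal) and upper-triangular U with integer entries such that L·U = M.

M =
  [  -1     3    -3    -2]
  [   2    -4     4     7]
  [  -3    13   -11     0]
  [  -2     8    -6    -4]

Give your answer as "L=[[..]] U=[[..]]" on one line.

L=[[1,0,0,0],[-2,1,0,0],[3,2,1,0],[2,1,1,1]] U=[[-1,3,-3,-2],[0,2,-2,3],[0,0,2,0],[0,0,0,-3]]

  R1 -= -2·R0 → [0,2,-2,3]
  R2 -= 3·R0 → [0,4,-2,6]
  R3 -= 2·R0 → [0,2,0,0]
  R2 -= 2·R1 → [0,0,2,0]
  R3 -= 1·R1 → [0,0,2,-3]
  R3 -= 1·R2 → [0,0,0,-3]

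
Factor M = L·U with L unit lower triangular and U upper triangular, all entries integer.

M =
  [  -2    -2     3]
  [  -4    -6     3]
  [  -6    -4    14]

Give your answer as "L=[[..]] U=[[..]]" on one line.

  R1 -= 2·R0 → [0,-2,-3]
  R2 -= 3·R0 → [0,2,5]
  R2 -= -1·R1 → [0,0,2]

L=[[1,0,0],[2,1,0],[3,-1,1]] U=[[-2,-2,3],[0,-2,-3],[0,0,2]]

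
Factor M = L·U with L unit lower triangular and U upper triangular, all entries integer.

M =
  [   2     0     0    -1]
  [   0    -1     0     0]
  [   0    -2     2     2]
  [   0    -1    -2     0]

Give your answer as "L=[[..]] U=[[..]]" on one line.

  R1 -= 0·R0 → [0,-1,0,0]
  R2 -= 0·R0 → [0,-2,2,2]
  R3 -= 0·R0 → [0,-1,-2,0]
  R2 -= 2·R1 → [0,0,2,2]
  R3 -= 1·R1 → [0,0,-2,0]
  R3 -= -1·R2 → [0,0,0,2]

L=[[1,0,0,0],[0,1,0,0],[0,2,1,0],[0,1,-1,1]] U=[[2,0,0,-1],[0,-1,0,0],[0,0,2,2],[0,0,0,2]]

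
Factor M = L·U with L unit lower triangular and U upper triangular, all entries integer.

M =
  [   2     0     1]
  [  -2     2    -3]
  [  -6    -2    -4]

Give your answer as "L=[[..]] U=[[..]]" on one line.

  R1 -= -1·R0 → [0,2,-2]
  R2 -= -3·R0 → [0,-2,-1]
  R2 -= -1·R1 → [0,0,-3]

L=[[1,0,0],[-1,1,0],[-3,-1,1]] U=[[2,0,1],[0,2,-2],[0,0,-3]]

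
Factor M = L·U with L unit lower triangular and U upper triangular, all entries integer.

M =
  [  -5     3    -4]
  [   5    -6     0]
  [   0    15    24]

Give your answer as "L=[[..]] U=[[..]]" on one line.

L=[[1,0,0],[-1,1,0],[0,-5,1]] U=[[-5,3,-4],[0,-3,-4],[0,0,4]]

  r1 -= -1·r0 → [0,-3,-4]
  r2 -= 0·r0 → [0,15,24]
  r2 -= -5·r1 → [0,0,4]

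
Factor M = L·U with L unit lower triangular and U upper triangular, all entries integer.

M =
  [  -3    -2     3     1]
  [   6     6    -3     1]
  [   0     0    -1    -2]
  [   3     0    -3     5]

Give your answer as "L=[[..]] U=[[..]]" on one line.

L=[[1,0,0,0],[-2,1,0,0],[0,0,1,0],[-1,-1,-3,1]] U=[[-3,-2,3,1],[0,2,3,3],[0,0,-1,-2],[0,0,0,3]]

  r1 -= -2·r0 → [0,2,3,3]
  r2 -= 0·r0 → [0,0,-1,-2]
  r3 -= -1·r0 → [0,-2,0,6]
  r2 -= 0·r1 → [0,0,-1,-2]
  r3 -= -1·r1 → [0,0,3,9]
  r3 -= -3·r2 → [0,0,0,3]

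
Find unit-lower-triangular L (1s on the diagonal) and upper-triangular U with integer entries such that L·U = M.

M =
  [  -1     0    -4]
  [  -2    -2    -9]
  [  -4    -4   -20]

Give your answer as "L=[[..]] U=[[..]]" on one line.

L=[[1,0,0],[2,1,0],[4,2,1]] U=[[-1,0,-4],[0,-2,-1],[0,0,-2]]

  R1 -= 2·R0 → [0,-2,-1]
  R2 -= 4·R0 → [0,-4,-4]
  R2 -= 2·R1 → [0,0,-2]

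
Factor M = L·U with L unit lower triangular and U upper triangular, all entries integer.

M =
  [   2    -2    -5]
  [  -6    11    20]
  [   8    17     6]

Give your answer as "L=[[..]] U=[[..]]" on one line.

  row1 -= -3·row0 → [0,5,5]
  row2 -= 4·row0 → [0,25,26]
  row2 -= 5·row1 → [0,0,1]

L=[[1,0,0],[-3,1,0],[4,5,1]] U=[[2,-2,-5],[0,5,5],[0,0,1]]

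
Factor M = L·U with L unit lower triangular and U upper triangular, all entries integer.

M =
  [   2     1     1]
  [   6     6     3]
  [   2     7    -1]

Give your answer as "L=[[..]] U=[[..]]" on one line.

L=[[1,0,0],[3,1,0],[1,2,1]] U=[[2,1,1],[0,3,0],[0,0,-2]]

  row1 -= 3·row0 → [0,3,0]
  row2 -= 1·row0 → [0,6,-2]
  row2 -= 2·row1 → [0,0,-2]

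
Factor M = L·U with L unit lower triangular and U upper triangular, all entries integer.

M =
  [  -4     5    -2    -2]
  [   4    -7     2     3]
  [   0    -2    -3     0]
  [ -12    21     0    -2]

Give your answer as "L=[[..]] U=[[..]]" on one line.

  r1 -= -1·r0 → [0,-2,0,1]
  r2 -= 0·r0 → [0,-2,-3,0]
  r3 -= 3·r0 → [0,6,6,4]
  r2 -= 1·r1 → [0,0,-3,-1]
  r3 -= -3·r1 → [0,0,6,7]
  r3 -= -2·r2 → [0,0,0,5]

L=[[1,0,0,0],[-1,1,0,0],[0,1,1,0],[3,-3,-2,1]] U=[[-4,5,-2,-2],[0,-2,0,1],[0,0,-3,-1],[0,0,0,5]]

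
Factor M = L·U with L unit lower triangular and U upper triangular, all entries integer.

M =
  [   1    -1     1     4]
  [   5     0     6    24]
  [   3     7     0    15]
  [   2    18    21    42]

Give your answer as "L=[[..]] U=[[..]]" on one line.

L=[[1,0,0,0],[5,1,0,0],[3,2,1,0],[2,4,-3,1]] U=[[1,-1,1,4],[0,5,1,4],[0,0,-5,-5],[0,0,0,3]]

  row1 -= 5·row0 → [0,5,1,4]
  row2 -= 3·row0 → [0,10,-3,3]
  row3 -= 2·row0 → [0,20,19,34]
  row2 -= 2·row1 → [0,0,-5,-5]
  row3 -= 4·row1 → [0,0,15,18]
  row3 -= -3·row2 → [0,0,0,3]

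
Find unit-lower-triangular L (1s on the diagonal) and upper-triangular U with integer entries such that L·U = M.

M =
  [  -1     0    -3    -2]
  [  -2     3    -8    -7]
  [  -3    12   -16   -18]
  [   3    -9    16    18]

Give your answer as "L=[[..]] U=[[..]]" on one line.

  r1 -= 2·r0 → [0,3,-2,-3]
  r2 -= 3·r0 → [0,12,-7,-12]
  r3 -= -3·r0 → [0,-9,7,12]
  r2 -= 4·r1 → [0,0,1,0]
  r3 -= -3·r1 → [0,0,1,3]
  r3 -= 1·r2 → [0,0,0,3]

L=[[1,0,0,0],[2,1,0,0],[3,4,1,0],[-3,-3,1,1]] U=[[-1,0,-3,-2],[0,3,-2,-3],[0,0,1,0],[0,0,0,3]]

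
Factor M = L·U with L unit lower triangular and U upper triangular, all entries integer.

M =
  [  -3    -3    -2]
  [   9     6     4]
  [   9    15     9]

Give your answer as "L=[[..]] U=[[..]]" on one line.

L=[[1,0,0],[-3,1,0],[-3,-2,1]] U=[[-3,-3,-2],[0,-3,-2],[0,0,-1]]

  R1 -= -3·R0 → [0,-3,-2]
  R2 -= -3·R0 → [0,6,3]
  R2 -= -2·R1 → [0,0,-1]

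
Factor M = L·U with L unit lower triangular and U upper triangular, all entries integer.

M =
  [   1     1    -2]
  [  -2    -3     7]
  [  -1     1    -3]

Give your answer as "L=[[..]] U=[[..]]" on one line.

L=[[1,0,0],[-2,1,0],[-1,-2,1]] U=[[1,1,-2],[0,-1,3],[0,0,1]]

  row1 -= -2·row0 → [0,-1,3]
  row2 -= -1·row0 → [0,2,-5]
  row2 -= -2·row1 → [0,0,1]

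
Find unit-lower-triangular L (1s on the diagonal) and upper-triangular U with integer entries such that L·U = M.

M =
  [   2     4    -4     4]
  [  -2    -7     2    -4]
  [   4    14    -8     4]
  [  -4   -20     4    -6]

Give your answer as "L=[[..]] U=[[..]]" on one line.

  r1 -= -1·r0 → [0,-3,-2,0]
  r2 -= 2·r0 → [0,6,0,-4]
  r3 -= -2·r0 → [0,-12,-4,2]
  r2 -= -2·r1 → [0,0,-4,-4]
  r3 -= 4·r1 → [0,0,4,2]
  r3 -= -1·r2 → [0,0,0,-2]

L=[[1,0,0,0],[-1,1,0,0],[2,-2,1,0],[-2,4,-1,1]] U=[[2,4,-4,4],[0,-3,-2,0],[0,0,-4,-4],[0,0,0,-2]]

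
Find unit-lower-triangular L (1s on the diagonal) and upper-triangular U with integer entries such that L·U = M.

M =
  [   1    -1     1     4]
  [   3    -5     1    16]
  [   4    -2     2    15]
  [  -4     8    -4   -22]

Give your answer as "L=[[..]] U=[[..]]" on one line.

  row1 -= 3·row0 → [0,-2,-2,4]
  row2 -= 4·row0 → [0,2,-2,-1]
  row3 -= -4·row0 → [0,4,0,-6]
  row2 -= -1·row1 → [0,0,-4,3]
  row3 -= -2·row1 → [0,0,-4,2]
  row3 -= 1·row2 → [0,0,0,-1]

L=[[1,0,0,0],[3,1,0,0],[4,-1,1,0],[-4,-2,1,1]] U=[[1,-1,1,4],[0,-2,-2,4],[0,0,-4,3],[0,0,0,-1]]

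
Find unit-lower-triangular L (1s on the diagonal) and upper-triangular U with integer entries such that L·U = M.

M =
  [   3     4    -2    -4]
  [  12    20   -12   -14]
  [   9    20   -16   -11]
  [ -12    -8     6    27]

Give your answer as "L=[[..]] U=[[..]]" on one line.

  r1 -= 4·r0 → [0,4,-4,2]
  r2 -= 3·r0 → [0,8,-10,1]
  r3 -= -4·r0 → [0,8,-2,11]
  r2 -= 2·r1 → [0,0,-2,-3]
  r3 -= 2·r1 → [0,0,6,7]
  r3 -= -3·r2 → [0,0,0,-2]

L=[[1,0,0,0],[4,1,0,0],[3,2,1,0],[-4,2,-3,1]] U=[[3,4,-2,-4],[0,4,-4,2],[0,0,-2,-3],[0,0,0,-2]]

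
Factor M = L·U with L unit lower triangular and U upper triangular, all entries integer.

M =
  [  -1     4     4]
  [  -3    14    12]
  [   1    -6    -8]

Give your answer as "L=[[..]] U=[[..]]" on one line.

L=[[1,0,0],[3,1,0],[-1,-1,1]] U=[[-1,4,4],[0,2,0],[0,0,-4]]

  r1 -= 3·r0 → [0,2,0]
  r2 -= -1·r0 → [0,-2,-4]
  r2 -= -1·r1 → [0,0,-4]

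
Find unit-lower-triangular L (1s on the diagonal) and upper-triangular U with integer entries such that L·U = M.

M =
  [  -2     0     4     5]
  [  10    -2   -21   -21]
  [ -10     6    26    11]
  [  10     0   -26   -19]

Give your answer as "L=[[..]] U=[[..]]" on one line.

L=[[1,0,0,0],[-5,1,0,0],[5,-3,1,0],[-5,0,-2,1]] U=[[-2,0,4,5],[0,-2,-1,4],[0,0,3,-2],[0,0,0,2]]

  R1 -= -5·R0 → [0,-2,-1,4]
  R2 -= 5·R0 → [0,6,6,-14]
  R3 -= -5·R0 → [0,0,-6,6]
  R2 -= -3·R1 → [0,0,3,-2]
  R3 -= 0·R1 → [0,0,-6,6]
  R3 -= -2·R2 → [0,0,0,2]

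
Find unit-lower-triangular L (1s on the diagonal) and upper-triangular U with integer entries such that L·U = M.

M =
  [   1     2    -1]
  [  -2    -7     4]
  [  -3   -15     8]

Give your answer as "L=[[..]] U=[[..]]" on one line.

  row1 -= -2·row0 → [0,-3,2]
  row2 -= -3·row0 → [0,-9,5]
  row2 -= 3·row1 → [0,0,-1]

L=[[1,0,0],[-2,1,0],[-3,3,1]] U=[[1,2,-1],[0,-3,2],[0,0,-1]]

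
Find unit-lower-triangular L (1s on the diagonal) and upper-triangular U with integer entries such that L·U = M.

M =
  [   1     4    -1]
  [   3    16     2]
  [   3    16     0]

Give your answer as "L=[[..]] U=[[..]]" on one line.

L=[[1,0,0],[3,1,0],[3,1,1]] U=[[1,4,-1],[0,4,5],[0,0,-2]]

  row1 -= 3·row0 → [0,4,5]
  row2 -= 3·row0 → [0,4,3]
  row2 -= 1·row1 → [0,0,-2]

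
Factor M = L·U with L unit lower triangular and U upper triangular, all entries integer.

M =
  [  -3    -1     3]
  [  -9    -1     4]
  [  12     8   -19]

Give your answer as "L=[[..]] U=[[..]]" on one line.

L=[[1,0,0],[3,1,0],[-4,2,1]] U=[[-3,-1,3],[0,2,-5],[0,0,3]]

  r1 -= 3·r0 → [0,2,-5]
  r2 -= -4·r0 → [0,4,-7]
  r2 -= 2·r1 → [0,0,3]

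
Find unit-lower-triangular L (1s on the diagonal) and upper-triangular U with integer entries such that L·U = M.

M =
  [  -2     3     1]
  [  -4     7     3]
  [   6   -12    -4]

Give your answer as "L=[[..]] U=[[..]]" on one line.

L=[[1,0,0],[2,1,0],[-3,-3,1]] U=[[-2,3,1],[0,1,1],[0,0,2]]

  row1 -= 2·row0 → [0,1,1]
  row2 -= -3·row0 → [0,-3,-1]
  row2 -= -3·row1 → [0,0,2]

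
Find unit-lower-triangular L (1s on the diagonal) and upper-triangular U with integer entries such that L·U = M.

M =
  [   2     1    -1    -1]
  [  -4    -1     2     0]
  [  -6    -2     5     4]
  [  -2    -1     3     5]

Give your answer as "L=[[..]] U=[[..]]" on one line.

L=[[1,0,0,0],[-2,1,0,0],[-3,1,1,0],[-1,0,1,1]] U=[[2,1,-1,-1],[0,1,0,-2],[0,0,2,3],[0,0,0,1]]

  row1 -= -2·row0 → [0,1,0,-2]
  row2 -= -3·row0 → [0,1,2,1]
  row3 -= -1·row0 → [0,0,2,4]
  row2 -= 1·row1 → [0,0,2,3]
  row3 -= 0·row1 → [0,0,2,4]
  row3 -= 1·row2 → [0,0,0,1]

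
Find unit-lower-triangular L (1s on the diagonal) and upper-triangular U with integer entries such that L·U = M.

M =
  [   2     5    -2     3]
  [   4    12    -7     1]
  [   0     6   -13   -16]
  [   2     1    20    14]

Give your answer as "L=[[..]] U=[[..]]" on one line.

L=[[1,0,0,0],[2,1,0,0],[0,3,1,0],[1,-2,-4,1]] U=[[2,5,-2,3],[0,2,-3,-5],[0,0,-4,-1],[0,0,0,-3]]

  R1 -= 2·R0 → [0,2,-3,-5]
  R2 -= 0·R0 → [0,6,-13,-16]
  R3 -= 1·R0 → [0,-4,22,11]
  R2 -= 3·R1 → [0,0,-4,-1]
  R3 -= -2·R1 → [0,0,16,1]
  R3 -= -4·R2 → [0,0,0,-3]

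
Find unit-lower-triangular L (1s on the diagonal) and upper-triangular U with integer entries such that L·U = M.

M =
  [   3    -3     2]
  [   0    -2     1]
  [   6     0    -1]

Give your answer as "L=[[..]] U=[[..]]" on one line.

  R1 -= 0·R0 → [0,-2,1]
  R2 -= 2·R0 → [0,6,-5]
  R2 -= -3·R1 → [0,0,-2]

L=[[1,0,0],[0,1,0],[2,-3,1]] U=[[3,-3,2],[0,-2,1],[0,0,-2]]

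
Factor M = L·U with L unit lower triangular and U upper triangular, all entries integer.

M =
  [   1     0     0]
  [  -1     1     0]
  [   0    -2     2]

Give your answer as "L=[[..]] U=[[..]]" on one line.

L=[[1,0,0],[-1,1,0],[0,-2,1]] U=[[1,0,0],[0,1,0],[0,0,2]]

  row1 -= -1·row0 → [0,1,0]
  row2 -= 0·row0 → [0,-2,2]
  row2 -= -2·row1 → [0,0,2]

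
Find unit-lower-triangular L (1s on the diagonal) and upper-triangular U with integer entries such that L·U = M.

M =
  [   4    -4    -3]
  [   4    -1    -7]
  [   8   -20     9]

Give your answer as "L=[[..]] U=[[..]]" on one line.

  R1 -= 1·R0 → [0,3,-4]
  R2 -= 2·R0 → [0,-12,15]
  R2 -= -4·R1 → [0,0,-1]

L=[[1,0,0],[1,1,0],[2,-4,1]] U=[[4,-4,-3],[0,3,-4],[0,0,-1]]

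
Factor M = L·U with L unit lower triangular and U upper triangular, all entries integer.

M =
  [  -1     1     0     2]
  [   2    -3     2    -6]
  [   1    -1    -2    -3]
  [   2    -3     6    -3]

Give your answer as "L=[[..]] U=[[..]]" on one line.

L=[[1,0,0,0],[-2,1,0,0],[-1,0,1,0],[-2,1,-2,1]] U=[[-1,1,0,2],[0,-1,2,-2],[0,0,-2,-1],[0,0,0,1]]

  row1 -= -2·row0 → [0,-1,2,-2]
  row2 -= -1·row0 → [0,0,-2,-1]
  row3 -= -2·row0 → [0,-1,6,1]
  row2 -= 0·row1 → [0,0,-2,-1]
  row3 -= 1·row1 → [0,0,4,3]
  row3 -= -2·row2 → [0,0,0,1]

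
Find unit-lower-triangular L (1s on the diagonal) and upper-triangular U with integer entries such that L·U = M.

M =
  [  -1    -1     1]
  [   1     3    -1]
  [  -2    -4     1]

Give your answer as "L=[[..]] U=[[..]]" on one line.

  row1 -= -1·row0 → [0,2,0]
  row2 -= 2·row0 → [0,-2,-1]
  row2 -= -1·row1 → [0,0,-1]

L=[[1,0,0],[-1,1,0],[2,-1,1]] U=[[-1,-1,1],[0,2,0],[0,0,-1]]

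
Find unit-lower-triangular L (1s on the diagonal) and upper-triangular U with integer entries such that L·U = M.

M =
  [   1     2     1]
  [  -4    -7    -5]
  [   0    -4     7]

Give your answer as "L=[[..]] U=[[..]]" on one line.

  R1 -= -4·R0 → [0,1,-1]
  R2 -= 0·R0 → [0,-4,7]
  R2 -= -4·R1 → [0,0,3]

L=[[1,0,0],[-4,1,0],[0,-4,1]] U=[[1,2,1],[0,1,-1],[0,0,3]]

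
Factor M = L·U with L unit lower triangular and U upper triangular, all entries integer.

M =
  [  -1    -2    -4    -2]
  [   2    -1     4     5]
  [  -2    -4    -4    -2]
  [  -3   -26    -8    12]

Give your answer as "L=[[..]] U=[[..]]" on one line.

L=[[1,0,0,0],[-2,1,0,0],[2,0,1,0],[3,4,5,1]] U=[[-1,-2,-4,-2],[0,-5,-4,1],[0,0,4,2],[0,0,0,4]]

  r1 -= -2·r0 → [0,-5,-4,1]
  r2 -= 2·r0 → [0,0,4,2]
  r3 -= 3·r0 → [0,-20,4,18]
  r2 -= 0·r1 → [0,0,4,2]
  r3 -= 4·r1 → [0,0,20,14]
  r3 -= 5·r2 → [0,0,0,4]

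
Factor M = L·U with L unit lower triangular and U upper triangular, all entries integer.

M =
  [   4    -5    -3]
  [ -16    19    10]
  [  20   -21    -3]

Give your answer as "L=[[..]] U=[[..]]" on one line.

  row1 -= -4·row0 → [0,-1,-2]
  row2 -= 5·row0 → [0,4,12]
  row2 -= -4·row1 → [0,0,4]

L=[[1,0,0],[-4,1,0],[5,-4,1]] U=[[4,-5,-3],[0,-1,-2],[0,0,4]]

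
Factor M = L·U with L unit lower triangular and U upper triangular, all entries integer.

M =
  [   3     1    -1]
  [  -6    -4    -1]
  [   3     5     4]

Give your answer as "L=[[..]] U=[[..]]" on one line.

  R1 -= -2·R0 → [0,-2,-3]
  R2 -= 1·R0 → [0,4,5]
  R2 -= -2·R1 → [0,0,-1]

L=[[1,0,0],[-2,1,0],[1,-2,1]] U=[[3,1,-1],[0,-2,-3],[0,0,-1]]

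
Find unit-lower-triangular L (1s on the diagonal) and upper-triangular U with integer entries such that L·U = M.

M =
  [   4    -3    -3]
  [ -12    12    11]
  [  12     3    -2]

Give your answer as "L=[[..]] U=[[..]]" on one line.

  r1 -= -3·r0 → [0,3,2]
  r2 -= 3·r0 → [0,12,7]
  r2 -= 4·r1 → [0,0,-1]

L=[[1,0,0],[-3,1,0],[3,4,1]] U=[[4,-3,-3],[0,3,2],[0,0,-1]]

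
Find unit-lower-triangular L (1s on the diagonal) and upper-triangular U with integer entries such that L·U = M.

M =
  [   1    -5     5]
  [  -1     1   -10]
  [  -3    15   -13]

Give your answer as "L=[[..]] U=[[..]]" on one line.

L=[[1,0,0],[-1,1,0],[-3,0,1]] U=[[1,-5,5],[0,-4,-5],[0,0,2]]

  row1 -= -1·row0 → [0,-4,-5]
  row2 -= -3·row0 → [0,0,2]
  row2 -= 0·row1 → [0,0,2]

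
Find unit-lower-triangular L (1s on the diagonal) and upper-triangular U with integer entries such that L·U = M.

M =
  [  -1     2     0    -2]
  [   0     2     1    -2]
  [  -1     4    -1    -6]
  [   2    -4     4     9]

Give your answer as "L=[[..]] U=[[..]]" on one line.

L=[[1,0,0,0],[0,1,0,0],[1,1,1,0],[-2,0,-2,1]] U=[[-1,2,0,-2],[0,2,1,-2],[0,0,-2,-2],[0,0,0,1]]

  r1 -= 0·r0 → [0,2,1,-2]
  r2 -= 1·r0 → [0,2,-1,-4]
  r3 -= -2·r0 → [0,0,4,5]
  r2 -= 1·r1 → [0,0,-2,-2]
  r3 -= 0·r1 → [0,0,4,5]
  r3 -= -2·r2 → [0,0,0,1]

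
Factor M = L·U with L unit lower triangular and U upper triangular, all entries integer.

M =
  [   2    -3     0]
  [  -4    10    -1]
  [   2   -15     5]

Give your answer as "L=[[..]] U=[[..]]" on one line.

L=[[1,0,0],[-2,1,0],[1,-3,1]] U=[[2,-3,0],[0,4,-1],[0,0,2]]

  R1 -= -2·R0 → [0,4,-1]
  R2 -= 1·R0 → [0,-12,5]
  R2 -= -3·R1 → [0,0,2]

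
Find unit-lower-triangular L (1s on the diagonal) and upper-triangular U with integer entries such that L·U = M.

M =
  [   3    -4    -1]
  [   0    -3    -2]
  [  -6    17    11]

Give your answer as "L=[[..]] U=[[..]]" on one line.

  R1 -= 0·R0 → [0,-3,-2]
  R2 -= -2·R0 → [0,9,9]
  R2 -= -3·R1 → [0,0,3]

L=[[1,0,0],[0,1,0],[-2,-3,1]] U=[[3,-4,-1],[0,-3,-2],[0,0,3]]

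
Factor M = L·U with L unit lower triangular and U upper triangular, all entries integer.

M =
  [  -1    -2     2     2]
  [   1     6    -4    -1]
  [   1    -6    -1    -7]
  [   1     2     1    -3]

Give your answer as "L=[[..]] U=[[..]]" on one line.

L=[[1,0,0,0],[-1,1,0,0],[-1,-2,1,0],[-1,0,-1,1]] U=[[-1,-2,2,2],[0,4,-2,1],[0,0,-3,-3],[0,0,0,-4]]

  R1 -= -1·R0 → [0,4,-2,1]
  R2 -= -1·R0 → [0,-8,1,-5]
  R3 -= -1·R0 → [0,0,3,-1]
  R2 -= -2·R1 → [0,0,-3,-3]
  R3 -= 0·R1 → [0,0,3,-1]
  R3 -= -1·R2 → [0,0,0,-4]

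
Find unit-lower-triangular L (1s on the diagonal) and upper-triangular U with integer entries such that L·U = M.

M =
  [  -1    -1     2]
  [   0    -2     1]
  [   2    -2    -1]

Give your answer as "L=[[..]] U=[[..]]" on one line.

L=[[1,0,0],[0,1,0],[-2,2,1]] U=[[-1,-1,2],[0,-2,1],[0,0,1]]

  R1 -= 0·R0 → [0,-2,1]
  R2 -= -2·R0 → [0,-4,3]
  R2 -= 2·R1 → [0,0,1]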